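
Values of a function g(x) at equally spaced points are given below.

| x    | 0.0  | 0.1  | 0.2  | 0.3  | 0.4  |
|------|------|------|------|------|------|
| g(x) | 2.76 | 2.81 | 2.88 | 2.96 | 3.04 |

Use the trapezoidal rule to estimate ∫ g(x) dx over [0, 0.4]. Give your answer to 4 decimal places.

1.1550

h = 0.1, n = 4.
(h/2)·[y₀ + 2y₁ + 2y₂ + 2y₃ + y₄] = 0.05·(23.10) = 1.1550.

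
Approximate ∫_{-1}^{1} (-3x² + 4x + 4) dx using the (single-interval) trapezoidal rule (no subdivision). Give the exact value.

T = (b−a)/2 · [f(-1) + f(1)] = 1·[(-3) + 5] = 2.

2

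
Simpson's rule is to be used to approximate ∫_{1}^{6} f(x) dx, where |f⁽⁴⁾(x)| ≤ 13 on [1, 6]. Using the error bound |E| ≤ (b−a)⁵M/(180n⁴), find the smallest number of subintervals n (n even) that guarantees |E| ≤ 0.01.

Need 40625/(180n⁴) ≤ 0.01.
n⁴ ≥ 40625/(180·0.01) = 22569.4 ⇒ n ≥ 12.2569, so the smallest even n is 14. (n must be even for Simpson's rule.)

14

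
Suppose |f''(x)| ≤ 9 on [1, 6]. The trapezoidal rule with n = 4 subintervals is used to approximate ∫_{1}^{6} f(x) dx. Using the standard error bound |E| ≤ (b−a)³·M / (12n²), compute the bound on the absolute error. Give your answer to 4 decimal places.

|E| ≤ (5)³·9 / (12·4²) = 1125/192 = 5.8594.

5.8594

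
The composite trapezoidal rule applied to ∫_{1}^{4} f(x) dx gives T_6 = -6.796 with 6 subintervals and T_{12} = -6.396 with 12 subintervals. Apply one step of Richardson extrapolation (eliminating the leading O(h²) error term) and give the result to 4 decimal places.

-6.2627

R = (4·T_{12} − T_6) / 3 = (4·(-6.396) − (-6.796))/3 = (-18.788)/3 = -6.2627.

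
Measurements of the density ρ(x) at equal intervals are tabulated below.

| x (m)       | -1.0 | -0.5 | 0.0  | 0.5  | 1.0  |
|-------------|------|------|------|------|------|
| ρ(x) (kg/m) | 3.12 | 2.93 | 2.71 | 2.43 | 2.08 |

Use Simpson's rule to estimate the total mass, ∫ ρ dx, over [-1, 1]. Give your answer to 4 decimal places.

h = 0.5, n = 4.
(h/3)·[y₀ + 4y₁ + 2y₂ + 4y₃ + y₄] = 0.166667·(32.06) = 5.3433.

5.3433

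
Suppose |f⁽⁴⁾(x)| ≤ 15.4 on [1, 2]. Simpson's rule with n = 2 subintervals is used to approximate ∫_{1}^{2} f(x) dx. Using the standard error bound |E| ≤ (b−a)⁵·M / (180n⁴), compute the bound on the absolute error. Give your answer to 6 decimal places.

0.005347

|E| ≤ (1)⁵·15.4 / (180·2⁴) = 15.4/2880 = 0.005347.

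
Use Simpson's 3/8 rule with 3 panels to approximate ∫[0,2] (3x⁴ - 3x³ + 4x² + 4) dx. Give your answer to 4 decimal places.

26.2222

h = (2 − 0)/3 = 0.666667.
Nodes x₀,…,x₃ = 0, 0.666667, 1.333333, 2.
f(x) = 3x⁴ - 3x³ + 4x² + 4: f₀=4, f₁=5.481481, f₂=13.481481, f₃=44.
(3h/8)·[f₀ + 3f₁ + 3f₂ + f₃] = 0.25·(104.888889) = 26.2222.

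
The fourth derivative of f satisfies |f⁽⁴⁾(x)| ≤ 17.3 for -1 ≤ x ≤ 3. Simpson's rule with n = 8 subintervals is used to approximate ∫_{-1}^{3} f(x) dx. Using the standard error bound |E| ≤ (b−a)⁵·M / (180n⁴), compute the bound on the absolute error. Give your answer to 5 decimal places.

0.02403

|E| ≤ (4)⁵·17.3 / (180·8⁴) = 17715.2/737280 = 0.02403.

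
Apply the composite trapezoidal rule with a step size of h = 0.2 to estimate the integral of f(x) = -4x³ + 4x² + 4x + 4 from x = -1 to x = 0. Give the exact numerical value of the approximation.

4.4

h = (0 − (-1))/5 = 0.2.
Nodes x₀,…,x₅ = -1, -0.8, -0.6, -0.4, -0.2, 0.
f(x) = -4x³ + 4x² + 4x + 4: f₀=8, f₁=5.408, f₂=3.904, f₃=3.296, f₄=3.392, f₅=4.
(h/2)·[f₀ + 2f₁ + 2f₂ + 2f₃ + 2f₄ + f₅] = 0.1·(44) = 4.4.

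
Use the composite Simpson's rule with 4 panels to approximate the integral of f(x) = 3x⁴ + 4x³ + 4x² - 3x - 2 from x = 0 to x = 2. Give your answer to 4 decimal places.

35.9167

h = (2 − 0)/4 = 0.5.
Nodes x₀,…,x₄ = 0, 0.5, 1, 1.5, 2.
f(x) = 3x⁴ + 4x³ + 4x² - 3x - 2: f₀=-2, f₁=-1.8125, f₂=6, f₃=31.1875, f₄=88.
(h/3)·[f₀ + 4f₁ + 2f₂ + 4f₃ + f₄] = 0.166667·(215.5) = 35.9167.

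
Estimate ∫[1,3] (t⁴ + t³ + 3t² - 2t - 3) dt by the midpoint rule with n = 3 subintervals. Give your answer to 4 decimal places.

h = (3 − 1)/3 = 0.666667.
Midpoints m₁,…,m₃ = 1.333333, 2, 2.666667.
f(m₁)=5.197531, f(m₂)=29, f(m₃)=82.530864.
h·[f(m₁) + f(m₂) + f(m₃)] = 0.666667·(116.728395) = 77.8189.

77.8189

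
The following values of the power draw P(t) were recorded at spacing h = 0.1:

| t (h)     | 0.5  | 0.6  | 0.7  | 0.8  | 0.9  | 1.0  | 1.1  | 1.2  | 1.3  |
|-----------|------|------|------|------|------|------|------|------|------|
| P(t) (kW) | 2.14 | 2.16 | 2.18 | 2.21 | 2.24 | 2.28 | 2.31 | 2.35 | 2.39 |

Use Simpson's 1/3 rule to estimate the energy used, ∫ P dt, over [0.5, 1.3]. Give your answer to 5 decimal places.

h = 0.1, n = 8.
(h/3)·[y₀ + 4y₁ + 2y₂ + 4y₃ + 2y₄ + 4y₅ + 2y₆ + 4y₇ + y₈] = 0.033333·(53.99) = 1.79967.

1.79967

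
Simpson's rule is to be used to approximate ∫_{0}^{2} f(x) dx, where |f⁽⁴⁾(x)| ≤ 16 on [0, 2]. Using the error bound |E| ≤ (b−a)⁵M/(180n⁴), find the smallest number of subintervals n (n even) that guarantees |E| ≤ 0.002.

8

Need 512/(180n⁴) ≤ 0.002.
n⁴ ≥ 512/(180·0.002) = 1422.22 ⇒ n ≥ 6.1410, so the smallest even n is 8. (n must be even for Simpson's rule.)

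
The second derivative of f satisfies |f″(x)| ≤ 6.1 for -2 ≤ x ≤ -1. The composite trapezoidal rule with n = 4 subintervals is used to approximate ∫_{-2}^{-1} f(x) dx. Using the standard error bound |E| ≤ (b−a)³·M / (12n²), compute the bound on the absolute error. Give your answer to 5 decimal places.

|E| ≤ (1)³·6.1 / (12·4²) = 6.1/192 = 0.03177.

0.03177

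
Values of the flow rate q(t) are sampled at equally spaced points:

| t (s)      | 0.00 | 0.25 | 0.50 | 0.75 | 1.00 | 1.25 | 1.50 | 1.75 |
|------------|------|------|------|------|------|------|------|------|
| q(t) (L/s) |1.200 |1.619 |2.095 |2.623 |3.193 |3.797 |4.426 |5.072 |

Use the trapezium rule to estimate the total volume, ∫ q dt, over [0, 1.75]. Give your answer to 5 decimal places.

5.22225

h = 0.25, n = 7.
(h/2)·[y₀ + 2y₁ + 2y₂ + 2y₃ + 2y₄ + 2y₅ + 2y₆ + y₇] = 0.125·(41.778) = 5.22225.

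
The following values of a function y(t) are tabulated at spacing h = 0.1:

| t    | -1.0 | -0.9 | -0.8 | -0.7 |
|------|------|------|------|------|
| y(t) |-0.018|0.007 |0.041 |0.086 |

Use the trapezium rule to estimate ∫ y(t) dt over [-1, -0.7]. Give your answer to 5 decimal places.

0.00820

h = 0.1, n = 3.
(h/2)·[y₀ + 2y₁ + 2y₂ + y₃] = 0.05·(0.164) = 0.00820.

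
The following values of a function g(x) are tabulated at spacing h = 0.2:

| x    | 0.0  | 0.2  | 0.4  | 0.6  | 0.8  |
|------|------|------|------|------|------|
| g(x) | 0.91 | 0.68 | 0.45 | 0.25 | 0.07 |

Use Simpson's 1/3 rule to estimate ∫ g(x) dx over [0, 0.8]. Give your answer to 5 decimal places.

h = 0.2, n = 4.
(h/3)·[y₀ + 4y₁ + 2y₂ + 4y₃ + y₄] = 0.066667·(5.60) = 0.37333.

0.37333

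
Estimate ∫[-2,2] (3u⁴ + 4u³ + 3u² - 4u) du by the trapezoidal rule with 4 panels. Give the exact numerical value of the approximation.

72

h = (2 − (-2))/4 = 1.
Nodes u₀,…,u₄ = -2, -1, 0, 1, 2.
f(u) = 3u⁴ + 4u³ + 3u² - 4u: f₀=36, f₁=6, f₂=0, f₃=6, f₄=84.
(h/2)·[f₀ + 2f₁ + 2f₂ + 2f₃ + f₄] = 0.5·(144) = 72.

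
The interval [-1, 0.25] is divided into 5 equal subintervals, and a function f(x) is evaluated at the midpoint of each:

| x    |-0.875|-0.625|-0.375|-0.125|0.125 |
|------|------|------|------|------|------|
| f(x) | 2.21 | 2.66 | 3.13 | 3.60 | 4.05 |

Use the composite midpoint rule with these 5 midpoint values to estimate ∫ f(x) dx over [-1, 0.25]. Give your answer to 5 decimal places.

h = 0.25, n = 5.
h·[y(m₁) + y(m₂) + y(m₃) + y(m₄) + y(m₅)] = 0.25·(15.65) = 3.91250.

3.91250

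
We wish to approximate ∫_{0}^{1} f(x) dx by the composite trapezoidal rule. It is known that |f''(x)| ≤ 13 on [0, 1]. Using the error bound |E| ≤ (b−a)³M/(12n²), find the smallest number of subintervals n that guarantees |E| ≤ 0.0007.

Need 13/(12n²) ≤ 0.0007.
n² ≥ 13/(12·0.0007) = 1547.62 ⇒ n ≥ 39.3398, so the smallest n is 40.

40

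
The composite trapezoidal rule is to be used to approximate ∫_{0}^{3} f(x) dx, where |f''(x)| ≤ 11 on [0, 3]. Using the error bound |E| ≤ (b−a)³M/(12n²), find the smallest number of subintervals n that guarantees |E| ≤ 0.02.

Need 297/(12n²) ≤ 0.02.
n² ≥ 297/(12·0.02) = 1237.5 ⇒ n ≥ 35.1781, so the smallest n is 36.

36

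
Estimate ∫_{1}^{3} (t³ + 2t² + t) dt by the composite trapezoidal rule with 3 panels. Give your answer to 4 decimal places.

42.5185

h = (3 − 1)/3 = 0.666667.
Nodes t₀,…,t₃ = 1, 1.666667, 2.333333, 3.
f(t) = t³ + 2t² + t: f₀=4, f₁=11.851852, f₂=25.925926, f₃=48.
(h/2)·[f₀ + 2f₁ + 2f₂ + f₃] = 0.333333·(127.555556) = 42.5185.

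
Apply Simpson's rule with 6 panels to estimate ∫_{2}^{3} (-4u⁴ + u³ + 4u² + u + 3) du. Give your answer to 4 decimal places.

h = (3 − 2)/6 = 0.166667.
Nodes u₀,…,u₆ = 2, 2.166667, 2.333333, 2.5, 2.666667, 2.833333, 3.
f(u) = -4u⁴ + u³ + 4u² + u + 3: f₀=-35, f₁=-54.035494, f₂=-78.753086, f₃=-110.125, f₄=-149.197531, f₅=-197.091049, f₆=-255.
(h/3)·[f₀ + 4f₁ + 2f₂ + 4f₃ + 2f₄ + 4f₅ + f₆] = 0.055556·(-2190.907407) = -121.7171.

-121.7171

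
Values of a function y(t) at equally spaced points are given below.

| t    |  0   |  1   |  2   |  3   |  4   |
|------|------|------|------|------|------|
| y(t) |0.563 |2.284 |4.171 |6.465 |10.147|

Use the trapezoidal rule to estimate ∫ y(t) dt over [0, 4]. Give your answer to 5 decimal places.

18.27500

h = 1, n = 4.
(h/2)·[y₀ + 2y₁ + 2y₂ + 2y₃ + y₄] = 0.5·(36.550) = 18.27500.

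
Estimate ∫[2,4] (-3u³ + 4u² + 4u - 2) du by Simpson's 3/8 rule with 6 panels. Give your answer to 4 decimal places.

-85.3333

h = (4 − 2)/6 = 0.333333.
Nodes u₀,…,u₆ = 2, 2.333333, 2.666667, 3, 3.333333, 3.666667, 4.
f(u) = -3u³ + 4u² + 4u - 2: f₀=-2, f₁=-9, f₂=-19.777778, f₃=-35, f₄=-55.333333, f₅=-81.444444, f₆=-114.
(3h/8)·[f₀ + 3f₁ + 3f₂ + 2f₃ + 3f₄ + 3f₅ + f₆] = 0.125·(-682.666667) = -85.3333.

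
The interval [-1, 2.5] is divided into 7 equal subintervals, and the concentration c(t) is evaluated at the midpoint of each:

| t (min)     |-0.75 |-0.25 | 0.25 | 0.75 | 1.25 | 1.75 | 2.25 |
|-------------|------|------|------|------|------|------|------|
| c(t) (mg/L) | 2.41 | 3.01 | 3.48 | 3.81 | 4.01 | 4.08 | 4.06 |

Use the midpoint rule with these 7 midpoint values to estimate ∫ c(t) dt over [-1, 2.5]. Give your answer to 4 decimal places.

h = 0.5, n = 7.
h·[y(m₁) + y(m₂) + y(m₃) + y(m₄) + y(m₅) + y(m₆) + y(m₇)] = 0.5·(24.86) = 12.4300.

12.4300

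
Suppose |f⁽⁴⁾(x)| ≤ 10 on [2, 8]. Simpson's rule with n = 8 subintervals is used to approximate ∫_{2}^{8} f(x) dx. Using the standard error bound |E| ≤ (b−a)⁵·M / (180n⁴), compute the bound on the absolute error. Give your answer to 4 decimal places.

0.1055

|E| ≤ (6)⁵·10 / (180·8⁴) = 77760/737280 = 0.1055.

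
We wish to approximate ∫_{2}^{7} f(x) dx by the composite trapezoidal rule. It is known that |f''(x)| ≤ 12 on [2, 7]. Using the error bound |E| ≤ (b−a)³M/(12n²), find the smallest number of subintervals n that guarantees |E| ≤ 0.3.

21

Need 1500/(12n²) ≤ 0.3.
n² ≥ 1500/(12·0.3) = 416.667 ⇒ n ≥ 20.4124, so the smallest n is 21.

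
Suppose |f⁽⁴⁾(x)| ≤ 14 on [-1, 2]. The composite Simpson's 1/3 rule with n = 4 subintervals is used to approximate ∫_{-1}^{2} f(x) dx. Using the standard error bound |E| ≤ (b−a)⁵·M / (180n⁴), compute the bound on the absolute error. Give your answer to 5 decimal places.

0.07383

|E| ≤ (3)⁵·14 / (180·4⁴) = 3402/46080 = 0.07383.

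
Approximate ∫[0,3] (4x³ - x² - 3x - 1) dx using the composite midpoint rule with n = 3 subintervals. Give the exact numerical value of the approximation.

51.25

h = (3 − 0)/3 = 1.
Midpoints m₁,…,m₃ = 0.5, 1.5, 2.5.
f(m₁)=-2.25, f(m₂)=5.75, f(m₃)=47.75.
h·[f(m₁) + f(m₂) + f(m₃)] = 1·(51.25) = 51.25.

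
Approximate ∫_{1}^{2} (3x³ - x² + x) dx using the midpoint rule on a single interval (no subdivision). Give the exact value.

9.375

M = (b−a)·f(1.5) = 1·(9.375) = 9.375.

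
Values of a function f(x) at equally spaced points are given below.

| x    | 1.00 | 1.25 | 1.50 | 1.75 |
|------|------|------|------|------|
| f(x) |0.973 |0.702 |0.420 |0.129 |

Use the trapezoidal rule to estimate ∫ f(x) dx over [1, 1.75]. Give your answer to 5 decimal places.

h = 0.25, n = 3.
(h/2)·[y₀ + 2y₁ + 2y₂ + y₃] = 0.125·(3.346) = 0.41825.

0.41825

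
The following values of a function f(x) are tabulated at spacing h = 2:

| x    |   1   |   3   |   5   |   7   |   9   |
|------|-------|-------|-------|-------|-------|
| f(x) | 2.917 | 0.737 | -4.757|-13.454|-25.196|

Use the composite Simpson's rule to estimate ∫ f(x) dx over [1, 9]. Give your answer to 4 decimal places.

h = 2, n = 4.
(h/3)·[y₀ + 4y₁ + 2y₂ + 4y₃ + y₄] = 0.666667·(-82.661) = -55.1073.

-55.1073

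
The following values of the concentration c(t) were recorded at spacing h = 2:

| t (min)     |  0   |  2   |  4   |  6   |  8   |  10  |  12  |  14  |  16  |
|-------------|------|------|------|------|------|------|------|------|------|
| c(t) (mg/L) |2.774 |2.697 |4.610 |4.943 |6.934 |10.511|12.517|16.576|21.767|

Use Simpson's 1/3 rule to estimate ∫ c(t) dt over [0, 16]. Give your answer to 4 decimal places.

h = 2, n = 8.
(h/3)·[y₀ + 4y₁ + 2y₂ + 4y₃ + 2y₄ + 4y₅ + 2y₆ + 4y₇ + y₈] = 0.666667·(211.571) = 141.0473.

141.0473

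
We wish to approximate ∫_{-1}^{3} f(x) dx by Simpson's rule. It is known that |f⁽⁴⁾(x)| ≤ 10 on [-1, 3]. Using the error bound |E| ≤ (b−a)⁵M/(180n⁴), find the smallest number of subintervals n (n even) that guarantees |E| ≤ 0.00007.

Need 10240/(180n⁴) ≤ 0.00007.
n⁴ ≥ 10240/(180·0.00007) = 812698 ⇒ n ≥ 30.0250, so the smallest even n is 32. (n must be even for Simpson's rule.)

32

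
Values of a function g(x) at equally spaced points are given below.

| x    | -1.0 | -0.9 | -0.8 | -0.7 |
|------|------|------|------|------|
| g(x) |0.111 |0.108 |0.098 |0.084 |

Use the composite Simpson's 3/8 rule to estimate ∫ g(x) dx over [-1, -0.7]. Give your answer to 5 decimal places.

0.03049

h = 0.1, n = 3.
(3h/8)·[y₀ + 3y₁ + 3y₂ + y₃] = 0.0375·(0.813) = 0.03049.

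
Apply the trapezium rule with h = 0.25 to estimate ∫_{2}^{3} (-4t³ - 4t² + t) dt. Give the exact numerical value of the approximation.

-88.1875

h = (3 − 2)/4 = 0.25.
Nodes t₀,…,t₄ = 2, 2.25, 2.5, 2.75, 3.
f(t) = -4t³ - 4t² + t: f₀=-46, f₁=-63.5625, f₂=-85, f₃=-110.6875, f₄=-141.
(h/2)·[f₀ + 2f₁ + 2f₂ + 2f₃ + f₄] = 0.125·(-705.5) = -88.1875.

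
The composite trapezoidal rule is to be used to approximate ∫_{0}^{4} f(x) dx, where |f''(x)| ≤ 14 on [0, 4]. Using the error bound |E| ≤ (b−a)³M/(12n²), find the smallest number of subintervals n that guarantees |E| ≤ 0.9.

10

Need 896/(12n²) ≤ 0.9.
n² ≥ 896/(12·0.9) = 82.963 ⇒ n ≥ 9.1084, so the smallest n is 10.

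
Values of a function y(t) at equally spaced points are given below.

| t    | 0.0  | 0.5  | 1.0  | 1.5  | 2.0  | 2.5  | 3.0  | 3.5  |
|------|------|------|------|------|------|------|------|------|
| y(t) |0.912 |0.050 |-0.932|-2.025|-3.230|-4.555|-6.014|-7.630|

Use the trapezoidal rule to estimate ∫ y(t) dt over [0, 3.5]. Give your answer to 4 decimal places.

h = 0.5, n = 7.
(h/2)·[y₀ + 2y₁ + 2y₂ + 2y₃ + 2y₄ + 2y₅ + 2y₆ + y₇] = 0.25·(-40.130) = -10.0325.

-10.0325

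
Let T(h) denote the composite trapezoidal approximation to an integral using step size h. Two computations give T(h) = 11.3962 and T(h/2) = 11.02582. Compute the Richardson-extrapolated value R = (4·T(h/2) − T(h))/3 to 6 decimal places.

10.902360

R = (4·T(h/2) − T(h)) / 3 = (4·11.02582 − 11.3962)/3 = (32.70708)/3 = 10.902360.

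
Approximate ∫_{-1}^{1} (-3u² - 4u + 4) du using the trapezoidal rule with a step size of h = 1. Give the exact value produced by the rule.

5

h = (1 − (-1))/2 = 1.
Nodes u₀,…,u₂ = -1, 0, 1.
f(u) = -3u² - 4u + 4: f₀=5, f₁=4, f₂=-3.
(h/2)·[f₀ + 2f₁ + f₂] = 0.5·(10) = 5.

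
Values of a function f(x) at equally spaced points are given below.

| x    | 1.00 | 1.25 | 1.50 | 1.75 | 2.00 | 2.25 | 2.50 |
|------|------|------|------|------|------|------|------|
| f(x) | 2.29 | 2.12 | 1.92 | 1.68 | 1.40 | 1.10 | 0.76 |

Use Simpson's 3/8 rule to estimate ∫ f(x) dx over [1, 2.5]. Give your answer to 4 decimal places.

h = 0.25, n = 6.
(3h/8)·[y₀ + 3y₁ + 3y₂ + 2y₃ + 3y₄ + 3y₅ + y₆] = 0.09375·(26.03) = 2.4403.

2.4403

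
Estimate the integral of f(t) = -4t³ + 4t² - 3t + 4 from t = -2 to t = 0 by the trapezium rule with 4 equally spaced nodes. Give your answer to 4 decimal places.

43.0370

h = (0 − (-2))/3 = 0.666667.
Nodes t₀,…,t₃ = -2, -1.333333, -0.666667, 0.
f(t) = -4t³ + 4t² - 3t + 4: f₀=58, f₁=24.592593, f₂=8.962963, f₃=4.
(h/2)·[f₀ + 2f₁ + 2f₂ + f₃] = 0.333333·(129.111111) = 43.0370.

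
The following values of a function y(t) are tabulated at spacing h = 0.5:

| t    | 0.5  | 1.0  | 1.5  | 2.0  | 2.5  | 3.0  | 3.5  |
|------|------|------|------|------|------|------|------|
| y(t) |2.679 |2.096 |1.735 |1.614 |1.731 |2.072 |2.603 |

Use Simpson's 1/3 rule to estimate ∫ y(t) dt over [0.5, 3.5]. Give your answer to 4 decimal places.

5.8903

h = 0.5, n = 6.
(h/3)·[y₀ + 4y₁ + 2y₂ + 4y₃ + 2y₄ + 4y₅ + y₆] = 0.166667·(35.342) = 5.8903.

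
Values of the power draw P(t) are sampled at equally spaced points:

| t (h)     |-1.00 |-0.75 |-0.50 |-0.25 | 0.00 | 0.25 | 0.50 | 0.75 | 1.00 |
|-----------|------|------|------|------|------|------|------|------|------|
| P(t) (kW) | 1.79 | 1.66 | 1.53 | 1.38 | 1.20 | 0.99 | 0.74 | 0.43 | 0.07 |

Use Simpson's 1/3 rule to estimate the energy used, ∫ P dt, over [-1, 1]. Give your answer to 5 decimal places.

h = 0.25, n = 8.
(h/3)·[y₀ + 4y₁ + 2y₂ + 4y₃ + 2y₄ + 4y₅ + 2y₆ + 4y₇ + y₈] = 0.083333·(26.64) = 2.22000.

2.22000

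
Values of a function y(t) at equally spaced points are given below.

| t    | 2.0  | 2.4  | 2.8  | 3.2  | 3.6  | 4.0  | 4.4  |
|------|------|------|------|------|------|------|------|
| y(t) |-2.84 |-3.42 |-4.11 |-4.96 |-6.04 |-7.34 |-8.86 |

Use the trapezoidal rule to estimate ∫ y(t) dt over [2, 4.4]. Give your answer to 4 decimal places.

h = 0.4, n = 6.
(h/2)·[y₀ + 2y₁ + 2y₂ + 2y₃ + 2y₄ + 2y₅ + y₆] = 0.2·(-63.44) = -12.6880.

-12.6880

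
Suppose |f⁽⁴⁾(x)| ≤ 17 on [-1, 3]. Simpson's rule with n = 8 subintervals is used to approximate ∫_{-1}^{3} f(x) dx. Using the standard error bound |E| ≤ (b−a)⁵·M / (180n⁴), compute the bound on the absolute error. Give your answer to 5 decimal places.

0.02361

|E| ≤ (4)⁵·17 / (180·8⁴) = 17408/737280 = 0.02361.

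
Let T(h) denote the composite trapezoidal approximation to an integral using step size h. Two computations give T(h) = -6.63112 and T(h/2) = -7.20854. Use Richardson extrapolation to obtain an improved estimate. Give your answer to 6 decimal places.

-7.401013

R = (4·T(h/2) − T(h)) / 3 = (4·(-7.20854) − (-6.63112))/3 = (-22.20304)/3 = -7.401013.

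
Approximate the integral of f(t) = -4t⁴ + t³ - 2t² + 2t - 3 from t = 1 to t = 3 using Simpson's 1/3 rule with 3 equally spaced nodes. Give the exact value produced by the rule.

-190

h = (3 − 1)/2 = 1.
Nodes t₀,…,t₂ = 1, 2, 3.
f(t) = -4t⁴ + t³ - 2t² + 2t - 3: f₀=-6, f₁=-63, f₂=-312.
(h/3)·[f₀ + 4f₁ + f₂] = 0.333333·(-570) = -190.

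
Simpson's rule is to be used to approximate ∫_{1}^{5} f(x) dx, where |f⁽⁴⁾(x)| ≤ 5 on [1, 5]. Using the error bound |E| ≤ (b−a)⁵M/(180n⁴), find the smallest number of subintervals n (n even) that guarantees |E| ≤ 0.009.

8

Need 5120/(180n⁴) ≤ 0.009.
n⁴ ≥ 5120/(180·0.009) = 3160.49 ⇒ n ≥ 7.4979, so the smallest even n is 8. (n must be even for Simpson's rule.)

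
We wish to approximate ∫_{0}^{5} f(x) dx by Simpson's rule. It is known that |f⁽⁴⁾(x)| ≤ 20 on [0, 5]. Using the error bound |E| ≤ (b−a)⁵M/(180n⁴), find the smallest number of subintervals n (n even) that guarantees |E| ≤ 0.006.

Need 62500/(180n⁴) ≤ 0.006.
n⁴ ≥ 62500/(180·0.006) = 57870.4 ⇒ n ≥ 15.5101, so the smallest even n is 16. (n must be even for Simpson's rule.)

16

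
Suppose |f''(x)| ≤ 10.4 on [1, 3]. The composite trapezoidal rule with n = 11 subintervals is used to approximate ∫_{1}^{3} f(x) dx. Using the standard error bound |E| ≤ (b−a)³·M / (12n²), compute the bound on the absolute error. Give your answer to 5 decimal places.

0.05730

|E| ≤ (2)³·10.4 / (12·11²) = 83.2/1452 = 0.05730.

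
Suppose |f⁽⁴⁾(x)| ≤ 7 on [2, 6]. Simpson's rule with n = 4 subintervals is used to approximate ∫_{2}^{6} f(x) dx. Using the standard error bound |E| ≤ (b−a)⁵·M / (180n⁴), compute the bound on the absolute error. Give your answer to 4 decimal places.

0.1556

|E| ≤ (4)⁵·7 / (180·4⁴) = 7168/46080 = 0.1556.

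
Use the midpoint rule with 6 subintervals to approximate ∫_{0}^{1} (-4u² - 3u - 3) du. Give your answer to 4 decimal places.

h = (1 − 0)/6 = 0.166667.
Midpoints m₁,…,m₆ = 0.083333, 0.25, 0.416667, 0.583333, 0.75, 0.916667.
f(m₁)=-3.277778, f(m₂)=-4, f(m₃)=-4.944444, f(m₄)=-6.111111, f(m₅)=-7.5, f(m₆)=-9.111111.
h·[f(m₁) + f(m₂) + f(m₃) + f(m₄) + f(m₅) + f(m₆)] = 0.166667·(-34.944444) = -5.8241.

-5.8241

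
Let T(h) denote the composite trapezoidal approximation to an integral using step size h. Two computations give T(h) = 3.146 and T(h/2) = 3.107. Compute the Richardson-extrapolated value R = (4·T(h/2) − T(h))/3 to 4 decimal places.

3.0940

R = (4·T(h/2) − T(h)) / 3 = (4·3.107 − 3.146)/3 = (9.282)/3 = 3.0940.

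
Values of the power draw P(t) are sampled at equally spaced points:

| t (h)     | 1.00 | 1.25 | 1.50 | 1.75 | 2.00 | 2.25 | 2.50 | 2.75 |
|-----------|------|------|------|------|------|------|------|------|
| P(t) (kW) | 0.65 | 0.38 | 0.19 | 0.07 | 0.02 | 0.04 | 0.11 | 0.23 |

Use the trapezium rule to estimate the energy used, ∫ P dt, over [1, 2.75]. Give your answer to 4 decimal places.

h = 0.25, n = 7.
(h/2)·[y₀ + 2y₁ + 2y₂ + 2y₃ + 2y₄ + 2y₅ + 2y₆ + y₇] = 0.125·(2.50) = 0.3125.

0.3125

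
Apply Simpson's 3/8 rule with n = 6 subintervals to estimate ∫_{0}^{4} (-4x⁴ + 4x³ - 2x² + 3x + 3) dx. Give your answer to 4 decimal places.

h = (4 − 0)/6 = 0.666667.
Nodes x₀,…,x₆ = 0, 0.666667, 1.333333, 2, 2.666667, 3.333333, 4.
f(x) = -4x⁴ + 4x³ - 2x² + 3x + 3: f₀=3, f₁=4.506173, f₂=0.283951, f₃=-31, f₄=-129.641975, f₅=-354.901235, f₆=-785.
(3h/8)·[f₀ + 3f₁ + 3f₂ + 2f₃ + 3f₄ + 3f₅ + f₆] = 0.25·(-2283.259259) = -570.8148.

-570.8148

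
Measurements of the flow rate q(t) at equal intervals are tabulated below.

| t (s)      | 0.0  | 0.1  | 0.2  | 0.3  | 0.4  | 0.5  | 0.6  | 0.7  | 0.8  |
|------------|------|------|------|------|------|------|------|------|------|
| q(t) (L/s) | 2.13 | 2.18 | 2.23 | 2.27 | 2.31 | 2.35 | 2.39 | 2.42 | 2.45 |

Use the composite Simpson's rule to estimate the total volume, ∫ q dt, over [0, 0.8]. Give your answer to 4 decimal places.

1.8440

h = 0.1, n = 8.
(h/3)·[y₀ + 4y₁ + 2y₂ + 4y₃ + 2y₄ + 4y₅ + 2y₆ + 4y₇ + y₈] = 0.033333·(55.32) = 1.8440.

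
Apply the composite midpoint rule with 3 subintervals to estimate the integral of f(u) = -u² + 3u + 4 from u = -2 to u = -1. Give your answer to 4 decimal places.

h = (-1 − (-2))/3 = 0.333333.
Midpoints m₁,…,m₃ = -1.833333, -1.5, -1.166667.
f(m₁)=-4.861111, f(m₂)=-2.75, f(m₃)=-0.861111.
h·[f(m₁) + f(m₂) + f(m₃)] = 0.333333·(-8.472222) = -2.8241.

-2.8241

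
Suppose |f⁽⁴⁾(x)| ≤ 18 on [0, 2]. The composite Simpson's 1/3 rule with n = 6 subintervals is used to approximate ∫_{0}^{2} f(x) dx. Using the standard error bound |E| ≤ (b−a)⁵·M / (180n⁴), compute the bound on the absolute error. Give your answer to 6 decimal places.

0.002469

|E| ≤ (2)⁵·18 / (180·6⁴) = 576/233280 = 0.002469.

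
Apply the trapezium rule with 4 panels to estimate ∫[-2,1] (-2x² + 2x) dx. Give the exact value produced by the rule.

h = (1 − (-2))/4 = 0.75.
Nodes x₀,…,x₄ = -2, -1.25, -0.5, 0.25, 1.
f(x) = -2x² + 2x: f₀=-12, f₁=-5.625, f₂=-1.5, f₃=0.375, f₄=0.
(h/2)·[f₀ + 2f₁ + 2f₂ + 2f₃ + f₄] = 0.375·(-25.5) = -9.5625.

-9.5625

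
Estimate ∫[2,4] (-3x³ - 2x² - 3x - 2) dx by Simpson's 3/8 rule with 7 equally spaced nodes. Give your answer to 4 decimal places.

h = (4 − 2)/6 = 0.333333.
Nodes x₀,…,x₆ = 2, 2.333333, 2.666667, 3, 3.333333, 3.666667, 4.
f(x) = -3x³ - 2x² - 3x - 2: f₀=-40, f₁=-58, f₂=-81.111111, f₃=-110, f₄=-145.333333, f₅=-187.777778, f₆=-238.
(3h/8)·[f₀ + 3f₁ + 3f₂ + 2f₃ + 3f₄ + 3f₅ + f₆] = 0.125·(-1914.666667) = -239.3333.

-239.3333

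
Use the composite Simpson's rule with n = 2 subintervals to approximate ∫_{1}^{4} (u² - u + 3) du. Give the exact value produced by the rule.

h = (4 − 1)/2 = 1.5.
Nodes u₀,…,u₂ = 1, 2.5, 4.
f(u) = u² - u + 3: f₀=3, f₁=6.75, f₂=15.
(h/3)·[f₀ + 4f₁ + f₂] = 0.5·(45) = 22.5.

22.5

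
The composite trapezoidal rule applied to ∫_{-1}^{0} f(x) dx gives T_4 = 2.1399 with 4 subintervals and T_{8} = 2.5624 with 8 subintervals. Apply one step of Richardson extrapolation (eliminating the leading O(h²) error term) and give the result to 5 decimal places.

R = (4·T_{8} − T_4) / 3 = (4·2.5624 − 2.1399)/3 = (8.1097)/3 = 2.70323.

2.70323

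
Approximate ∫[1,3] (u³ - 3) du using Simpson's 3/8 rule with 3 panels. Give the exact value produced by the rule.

14

h = (3 − 1)/3 = 0.666667.
Nodes u₀,…,u₃ = 1, 1.666667, 2.333333, 3.
f(u) = u³ - 3: f₀=-2, f₁=1.629630, f₂=9.703704, f₃=24.
(3h/8)·[f₀ + 3f₁ + 3f₂ + f₃] = 0.25·(56) = 14.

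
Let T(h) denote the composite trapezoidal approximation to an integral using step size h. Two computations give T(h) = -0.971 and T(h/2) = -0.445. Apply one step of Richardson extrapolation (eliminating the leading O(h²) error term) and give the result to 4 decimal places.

R = (4·T(h/2) − T(h)) / 3 = (4·(-0.445) − (-0.971))/3 = (-0.809)/3 = -0.2697.

-0.2697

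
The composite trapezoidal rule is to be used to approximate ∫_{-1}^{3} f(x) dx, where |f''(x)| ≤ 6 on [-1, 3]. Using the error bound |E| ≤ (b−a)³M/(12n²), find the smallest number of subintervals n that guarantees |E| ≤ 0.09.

19

Need 384/(12n²) ≤ 0.09.
n² ≥ 384/(12·0.09) = 355.556 ⇒ n ≥ 18.8562, so the smallest n is 19.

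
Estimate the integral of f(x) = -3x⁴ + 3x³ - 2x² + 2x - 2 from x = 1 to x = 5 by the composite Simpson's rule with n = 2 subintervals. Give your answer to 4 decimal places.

h = (5 − 1)/2 = 2.
Nodes x₀,…,x₂ = 1, 3, 5.
f(x) = -3x⁴ + 3x³ - 2x² + 2x - 2: f₀=-2, f₁=-176, f₂=-1542.
(h/3)·[f₀ + 4f₁ + f₂] = 0.666667·(-2248) = -1498.6667.

-1498.6667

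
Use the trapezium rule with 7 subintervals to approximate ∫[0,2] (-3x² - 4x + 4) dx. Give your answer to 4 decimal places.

h = (2 − 0)/7 = 0.285714.
Nodes x₀,…,x₇ = 0, 0.285714, 0.571429, 0.857143, 1.142857, 1.428571, 1.714286, 2.
f(x) = -3x² - 4x + 4: f₀=4, f₁=2.612245, f₂=0.734694, f₃=-1.632653, f₄=-4.489796, f₅=-7.836735, f₆=-11.673469, f₇=-16.
(h/2)·[f₀ + 2f₁ + 2f₂ + 2f₃ + 2f₄ + 2f₅ + 2f₆ + f₇] = 0.142857·(-56.571429) = -8.0816.

-8.0816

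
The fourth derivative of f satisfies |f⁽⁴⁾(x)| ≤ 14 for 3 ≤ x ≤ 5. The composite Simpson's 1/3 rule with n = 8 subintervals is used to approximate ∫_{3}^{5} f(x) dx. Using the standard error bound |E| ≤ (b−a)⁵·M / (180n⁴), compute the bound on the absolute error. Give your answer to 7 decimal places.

0.0006076

|E| ≤ (2)⁵·14 / (180·8⁴) = 448/737280 = 0.0006076.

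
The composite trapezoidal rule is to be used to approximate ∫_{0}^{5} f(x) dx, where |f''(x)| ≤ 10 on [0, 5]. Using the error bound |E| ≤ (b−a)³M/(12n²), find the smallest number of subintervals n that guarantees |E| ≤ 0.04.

Need 1250/(12n²) ≤ 0.04.
n² ≥ 1250/(12·0.04) = 2604.17 ⇒ n ≥ 51.0310, so the smallest n is 52.

52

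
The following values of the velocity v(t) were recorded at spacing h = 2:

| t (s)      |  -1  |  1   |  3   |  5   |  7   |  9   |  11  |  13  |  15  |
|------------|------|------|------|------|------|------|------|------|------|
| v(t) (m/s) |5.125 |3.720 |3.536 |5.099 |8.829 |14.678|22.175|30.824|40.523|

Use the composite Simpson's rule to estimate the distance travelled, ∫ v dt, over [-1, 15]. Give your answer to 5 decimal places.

221.34133

h = 2, n = 8.
(h/3)·[y₀ + 4y₁ + 2y₂ + 4y₃ + 2y₄ + 4y₅ + 2y₆ + 4y₇ + y₈] = 0.666667·(332.012) = 221.34133.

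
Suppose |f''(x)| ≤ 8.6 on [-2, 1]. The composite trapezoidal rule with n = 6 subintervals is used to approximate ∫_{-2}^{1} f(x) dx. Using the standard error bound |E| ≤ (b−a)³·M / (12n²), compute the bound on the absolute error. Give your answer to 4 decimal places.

0.5375

|E| ≤ (3)³·8.6 / (12·6²) = 232.2/432 = 0.5375.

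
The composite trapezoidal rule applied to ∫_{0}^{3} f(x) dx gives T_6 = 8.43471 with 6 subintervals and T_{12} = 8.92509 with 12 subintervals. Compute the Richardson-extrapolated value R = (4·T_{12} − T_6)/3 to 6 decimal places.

R = (4·T_{12} − T_6) / 3 = (4·8.92509 − 8.43471)/3 = (27.26565)/3 = 9.088550.

9.088550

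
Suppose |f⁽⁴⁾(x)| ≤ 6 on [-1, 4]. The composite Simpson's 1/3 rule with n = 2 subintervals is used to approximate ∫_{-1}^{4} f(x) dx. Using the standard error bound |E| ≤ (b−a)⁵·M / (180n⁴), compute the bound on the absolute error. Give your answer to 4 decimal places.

|E| ≤ (5)⁵·6 / (180·2⁴) = 18750/2880 = 6.5104.

6.5104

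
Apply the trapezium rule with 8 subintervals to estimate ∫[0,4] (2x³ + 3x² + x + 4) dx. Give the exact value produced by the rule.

218.5

h = (4 − 0)/8 = 0.5.
Nodes x₀,…,x₈ = 0, 0.5, 1, 1.5, 2, 2.5, 3, 3.5, 4.
f(x) = 2x³ + 3x² + x + 4: f₀=4, f₁=5.5, f₂=10, f₃=19, f₄=34, f₅=56.5, f₆=88, f₇=130, f₈=184.
(h/2)·[f₀ + 2f₁ + 2f₂ + 2f₃ + 2f₄ + 2f₅ + 2f₆ + 2f₇ + f₈] = 0.25·(874) = 218.5.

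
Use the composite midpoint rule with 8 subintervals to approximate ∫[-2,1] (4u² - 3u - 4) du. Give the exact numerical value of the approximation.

4.359375

h = (1 − (-2))/8 = 0.375.
Midpoints m₁,…,m₈ = -1.8125, -1.4375, -1.0625, -0.6875, -0.3125, 0.0625, 0.4375, 0.8125.
f(m₁)=14.578125, f(m₂)=8.578125, f(m₃)=3.703125, f(m₄)=-0.046875, f(m₅)=-2.671875, f(m₆)=-4.171875, f(m₇)=-4.546875, f(m₈)=-3.796875.
h·[f(m₁) + f(m₂) + f(m₃) + f(m₄) + f(m₅) + f(m₆) + f(m₇) + f(m₈)] = 0.375·(11.625) = 4.359375.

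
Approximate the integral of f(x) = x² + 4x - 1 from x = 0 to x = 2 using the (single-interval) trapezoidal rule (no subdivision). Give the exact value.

10

T = (b−a)/2 · [f(0) + f(2)] = 1·[(-1) + 11] = 10.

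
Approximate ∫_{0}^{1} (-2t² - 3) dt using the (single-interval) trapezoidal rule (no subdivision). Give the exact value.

-4

T = (b−a)/2 · [f(0) + f(1)] = 0.5·[(-3) + (-5)] = -4.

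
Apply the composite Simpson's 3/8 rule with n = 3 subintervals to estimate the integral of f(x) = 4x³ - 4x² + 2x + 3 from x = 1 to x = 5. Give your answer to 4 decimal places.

h = (5 − 1)/3 = 1.333333.
Nodes x₀,…,x₃ = 1, 2.333333, 3.666667, 5.
f(x) = 4x³ - 4x² + 2x + 3: f₀=5, f₁=36.703704, f₂=153.740741, f₃=413.
(3h/8)·[f₀ + 3f₁ + 3f₂ + f₃] = 0.5·(989.333333) = 494.6667.

494.6667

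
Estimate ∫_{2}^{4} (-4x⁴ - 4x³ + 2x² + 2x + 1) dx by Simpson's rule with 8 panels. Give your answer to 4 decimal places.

h = (4 − 2)/8 = 0.25.
Nodes x₀,…,x₈ = 2, 2.25, 2.5, 2.75, 3, 3.25, 3.5, 3.75, 4.
f(x) = -4x⁴ - 4x³ + 2x² + 2x + 1: f₀=-83, f₁=-132.453125, f₂=-200.25, f₃=-290.328125, f₄=-407, f₅=-554.953125, f₆=-739.25, f₇=-965.328125, f₈=-1239.
(h/3)·[f₀ + 4f₁ + 2f₂ + 4f₃ + 2f₄ + 4f₅ + 2f₆ + 4f₇ + f₈] = 0.083333·(-11787.25) = -982.2708.

-982.2708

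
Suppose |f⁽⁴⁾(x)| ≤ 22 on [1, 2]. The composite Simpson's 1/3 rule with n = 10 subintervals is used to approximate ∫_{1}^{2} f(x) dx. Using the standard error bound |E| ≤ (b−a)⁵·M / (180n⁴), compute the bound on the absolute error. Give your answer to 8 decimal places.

|E| ≤ (1)⁵·22 / (180·10⁴) = 22/1800000 = 0.00001222.

0.00001222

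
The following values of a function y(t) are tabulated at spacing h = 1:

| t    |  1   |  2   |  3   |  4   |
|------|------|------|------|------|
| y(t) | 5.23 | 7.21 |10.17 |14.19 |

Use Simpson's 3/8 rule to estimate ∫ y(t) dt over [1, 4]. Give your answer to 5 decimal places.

26.83500

h = 1, n = 3.
(3h/8)·[y₀ + 3y₁ + 3y₂ + y₃] = 0.375·(71.56) = 26.83500.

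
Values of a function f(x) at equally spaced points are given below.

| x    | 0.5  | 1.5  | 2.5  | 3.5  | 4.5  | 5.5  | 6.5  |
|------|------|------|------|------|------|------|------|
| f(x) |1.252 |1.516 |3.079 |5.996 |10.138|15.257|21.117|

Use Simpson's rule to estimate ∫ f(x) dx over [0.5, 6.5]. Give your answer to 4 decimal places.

h = 1, n = 6.
(h/3)·[y₀ + 4y₁ + 2y₂ + 4y₃ + 2y₄ + 4y₅ + y₆] = 0.333333·(139.879) = 46.6263.

46.6263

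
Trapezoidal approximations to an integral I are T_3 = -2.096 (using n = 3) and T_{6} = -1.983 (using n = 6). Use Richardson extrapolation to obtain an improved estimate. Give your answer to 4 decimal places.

R = (4·T_{6} − T_3) / 3 = (4·(-1.983) − (-2.096))/3 = (-5.836)/3 = -1.9453.

-1.9453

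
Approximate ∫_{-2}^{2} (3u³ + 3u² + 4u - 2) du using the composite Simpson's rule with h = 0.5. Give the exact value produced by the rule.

h = (2 − (-2))/8 = 0.5.
Nodes u₀,…,u₈ = -2, -1.5, -1, -0.5, 0, 0.5, 1, 1.5, 2.
f(u) = 3u³ + 3u² + 4u - 2: f₀=-22, f₁=-11.375, f₂=-6, f₃=-3.625, f₄=-2, f₅=1.125, f₆=8, f₇=20.875, f₈=42.
(h/3)·[f₀ + 4f₁ + 2f₂ + 4f₃ + 2f₄ + 4f₅ + 2f₆ + 4f₇ + f₈] = 0.166667·(48) = 8.

8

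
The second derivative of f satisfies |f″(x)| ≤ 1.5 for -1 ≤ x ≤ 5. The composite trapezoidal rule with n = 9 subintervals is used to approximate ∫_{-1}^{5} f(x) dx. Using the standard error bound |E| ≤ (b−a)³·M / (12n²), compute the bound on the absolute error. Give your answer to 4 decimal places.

0.3333

|E| ≤ (6)³·1.5 / (12·9²) = 324/972 = 0.3333.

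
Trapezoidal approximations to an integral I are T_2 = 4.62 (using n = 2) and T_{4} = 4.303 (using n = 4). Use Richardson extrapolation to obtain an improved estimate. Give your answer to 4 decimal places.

4.1973

R = (4·T_{4} − T_2) / 3 = (4·4.303 − 4.62)/3 = (12.592)/3 = 4.1973.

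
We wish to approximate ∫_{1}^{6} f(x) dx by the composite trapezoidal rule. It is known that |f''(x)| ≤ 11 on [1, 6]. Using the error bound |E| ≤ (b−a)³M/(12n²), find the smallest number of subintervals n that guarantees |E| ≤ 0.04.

Need 1375/(12n²) ≤ 0.04.
n² ≥ 1375/(12·0.04) = 2864.58 ⇒ n ≥ 53.5218, so the smallest n is 54.

54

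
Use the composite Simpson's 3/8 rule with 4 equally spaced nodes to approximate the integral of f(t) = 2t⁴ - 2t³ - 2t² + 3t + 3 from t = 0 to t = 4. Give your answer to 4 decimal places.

h = (4 − 0)/3 = 1.333333.
Nodes t₀,…,t₃ = 0, 1.333333, 2.666667, 4.
f(t) = 2t⁴ - 2t³ - 2t² + 3t + 3: f₀=3, f₁=5.024691, f₂=59.987654, f₃=367.
(3h/8)·[f₀ + 3f₁ + 3f₂ + f₃] = 0.5·(565.037037) = 282.5185.

282.5185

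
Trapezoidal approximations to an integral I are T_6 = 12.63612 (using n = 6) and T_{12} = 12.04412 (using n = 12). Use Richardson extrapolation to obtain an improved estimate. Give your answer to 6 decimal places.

11.846787

R = (4·T_{12} − T_6) / 3 = (4·12.04412 − 12.63612)/3 = (35.54036)/3 = 11.846787.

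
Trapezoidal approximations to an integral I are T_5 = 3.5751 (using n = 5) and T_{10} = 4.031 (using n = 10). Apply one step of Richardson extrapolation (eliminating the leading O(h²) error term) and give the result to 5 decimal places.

R = (4·T_{10} − T_5) / 3 = (4·4.031 − 3.5751)/3 = (12.5489)/3 = 4.18297.

4.18297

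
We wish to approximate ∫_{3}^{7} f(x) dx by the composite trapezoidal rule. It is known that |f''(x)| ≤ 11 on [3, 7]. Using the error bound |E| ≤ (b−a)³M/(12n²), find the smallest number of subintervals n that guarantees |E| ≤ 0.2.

18

Need 704/(12n²) ≤ 0.2.
n² ≥ 704/(12·0.2) = 293.333 ⇒ n ≥ 17.1270, so the smallest n is 18.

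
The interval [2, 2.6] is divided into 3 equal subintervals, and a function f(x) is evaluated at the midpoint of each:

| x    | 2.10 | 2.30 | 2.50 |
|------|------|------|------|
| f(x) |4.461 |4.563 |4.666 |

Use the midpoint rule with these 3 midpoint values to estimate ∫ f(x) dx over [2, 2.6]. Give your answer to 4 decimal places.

2.7380

h = 0.2, n = 3.
h·[y(m₁) + y(m₂) + y(m₃)] = 0.2·(13.690) = 2.7380.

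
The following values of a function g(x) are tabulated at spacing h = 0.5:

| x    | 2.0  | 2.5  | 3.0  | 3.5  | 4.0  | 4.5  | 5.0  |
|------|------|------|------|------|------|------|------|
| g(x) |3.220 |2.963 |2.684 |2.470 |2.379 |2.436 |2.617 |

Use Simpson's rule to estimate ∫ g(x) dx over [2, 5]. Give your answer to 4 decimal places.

h = 0.5, n = 6.
(h/3)·[y₀ + 4y₁ + 2y₂ + 4y₃ + 2y₄ + 4y₅ + y₆] = 0.166667·(47.439) = 7.9065.

7.9065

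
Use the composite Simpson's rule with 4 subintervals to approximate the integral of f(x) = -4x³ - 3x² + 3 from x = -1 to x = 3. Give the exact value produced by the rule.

h = (3 − (-1))/4 = 1.
Nodes x₀,…,x₄ = -1, 0, 1, 2, 3.
f(x) = -4x³ - 3x² + 3: f₀=4, f₁=3, f₂=-4, f₃=-41, f₄=-132.
(h/3)·[f₀ + 4f₁ + 2f₂ + 4f₃ + f₄] = 0.333333·(-288) = -96.

-96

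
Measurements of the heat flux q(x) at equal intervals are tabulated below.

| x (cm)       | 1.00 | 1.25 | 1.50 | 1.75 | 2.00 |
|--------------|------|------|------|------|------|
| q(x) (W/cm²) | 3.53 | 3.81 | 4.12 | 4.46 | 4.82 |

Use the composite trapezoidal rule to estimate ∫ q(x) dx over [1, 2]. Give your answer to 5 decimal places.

4.14125

h = 0.25, n = 4.
(h/2)·[y₀ + 2y₁ + 2y₂ + 2y₃ + y₄] = 0.125·(33.13) = 4.14125.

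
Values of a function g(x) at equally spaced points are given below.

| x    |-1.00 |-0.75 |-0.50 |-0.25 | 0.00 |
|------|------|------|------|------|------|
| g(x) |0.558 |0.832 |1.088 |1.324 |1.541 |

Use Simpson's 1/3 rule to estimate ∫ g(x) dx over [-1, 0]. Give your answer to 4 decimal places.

h = 0.25, n = 4.
(h/3)·[y₀ + 4y₁ + 2y₂ + 4y₃ + y₄] = 0.083333·(12.899) = 1.0749.

1.0749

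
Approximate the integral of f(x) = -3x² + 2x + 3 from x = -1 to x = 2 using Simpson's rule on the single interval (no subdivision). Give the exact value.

3

S = (b−a)/6 · [f(-1) + 4f(0.5) + f(2)] = 0.5·[(-2) + 4·3.25 + (-5)] = 3.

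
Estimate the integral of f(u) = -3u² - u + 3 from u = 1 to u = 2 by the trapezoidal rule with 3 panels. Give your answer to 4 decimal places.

h = (2 − 1)/3 = 0.333333.
Nodes u₀,…,u₃ = 1, 1.333333, 1.666667, 2.
f(u) = -3u² - u + 3: f₀=-1, f₁=-3.666667, f₂=-7, f₃=-11.
(h/2)·[f₀ + 2f₁ + 2f₂ + f₃] = 0.166667·(-33.333333) = -5.5556.

-5.5556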